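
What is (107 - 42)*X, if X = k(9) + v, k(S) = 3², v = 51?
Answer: 3900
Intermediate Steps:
k(S) = 9
X = 60 (X = 9 + 51 = 60)
(107 - 42)*X = (107 - 42)*60 = 65*60 = 3900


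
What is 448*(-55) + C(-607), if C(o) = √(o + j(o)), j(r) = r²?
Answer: -24640 + √367842 ≈ -24034.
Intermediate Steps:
C(o) = √(o + o²)
448*(-55) + C(-607) = 448*(-55) + √(-607*(1 - 607)) = -24640 + √(-607*(-606)) = -24640 + √367842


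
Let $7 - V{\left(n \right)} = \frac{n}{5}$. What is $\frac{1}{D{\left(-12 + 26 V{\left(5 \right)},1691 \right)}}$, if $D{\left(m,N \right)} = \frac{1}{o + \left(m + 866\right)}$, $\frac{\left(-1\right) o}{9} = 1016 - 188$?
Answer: $-6442$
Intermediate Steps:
$o = -7452$ ($o = - 9 \left(1016 - 188\right) = \left(-9\right) 828 = -7452$)
$V{\left(n \right)} = 7 - \frac{n}{5}$
$D{\left(m,N \right)} = \frac{1}{-6586 + m}$ ($D{\left(m,N \right)} = \frac{1}{-7452 + \left(m + 866\right)} = \frac{1}{-7452 + \left(866 + m\right)} = \frac{1}{-6586 + m}$)
$\frac{1}{D{\left(-12 + 26 V{\left(5 \right)},1691 \right)}} = \frac{1}{\frac{1}{-6586 - \left(12 - 26 \left(7 - 1\right)\right)}} = \frac{1}{\frac{1}{-6586 + \left(-12 + 26 \cdot 6\right)}} = \frac{1}{\frac{1}{-6586 + \left(-12 + 156\right)}} = \frac{1}{\frac{1}{-6586 + 144}} = \frac{1}{\frac{1}{-6442}} = \frac{1}{- \frac{1}{6442}} = -6442$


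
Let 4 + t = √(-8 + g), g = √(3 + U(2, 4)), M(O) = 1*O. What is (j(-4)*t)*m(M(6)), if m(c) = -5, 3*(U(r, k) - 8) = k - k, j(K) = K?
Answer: -80 + 20*I*√(8 - √11) ≈ -80.0 + 43.282*I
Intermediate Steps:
U(r, k) = 8 (U(r, k) = 8 + (k - k)/3 = 8 + (⅓)*0 = 8 + 0 = 8)
M(O) = O
g = √11 (g = √(3 + 8) = √11 ≈ 3.3166)
t = -4 + √(-8 + √11) ≈ -4.0 + 2.1641*I
(j(-4)*t)*m(M(6)) = -4*(-4 + I*√(8 - √11))*(-5) = (16 - 4*I*√(8 - √11))*(-5) = -80 + 20*I*√(8 - √11)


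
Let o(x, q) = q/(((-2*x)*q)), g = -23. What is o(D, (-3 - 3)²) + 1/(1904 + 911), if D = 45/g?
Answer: 12967/50670 ≈ 0.25591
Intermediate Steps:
D = -45/23 (D = 45/(-23) = 45*(-1/23) = -45/23 ≈ -1.9565)
o(x, q) = -1/(2*x) (o(x, q) = q/((-2*q*x)) = q*(-1/(2*q*x)) = -1/(2*x))
o(D, (-3 - 3)²) + 1/(1904 + 911) = -1/(2*(-45/23)) + 1/(1904 + 911) = -½*(-23/45) + 1/2815 = 23/90 + 1/2815 = 12967/50670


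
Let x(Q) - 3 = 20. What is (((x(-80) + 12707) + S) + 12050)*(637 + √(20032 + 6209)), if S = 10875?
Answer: 22712235 + 35655*√26241 ≈ 2.8488e+7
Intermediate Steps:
x(Q) = 23 (x(Q) = 3 + 20 = 23)
(((x(-80) + 12707) + S) + 12050)*(637 + √(20032 + 6209)) = (((23 + 12707) + 10875) + 12050)*(637 + √(20032 + 6209)) = ((12730 + 10875) + 12050)*(637 + √26241) = (23605 + 12050)*(637 + √26241) = 35655*(637 + √26241) = 22712235 + 35655*√26241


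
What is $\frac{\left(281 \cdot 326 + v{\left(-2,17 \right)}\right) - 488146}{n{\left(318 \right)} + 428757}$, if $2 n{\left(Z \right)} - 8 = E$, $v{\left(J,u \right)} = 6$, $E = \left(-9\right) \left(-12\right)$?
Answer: $- \frac{396534}{428815} \approx -0.92472$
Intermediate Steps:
$E = 108$
$n{\left(Z \right)} = 58$ ($n{\left(Z \right)} = 4 + \frac{1}{2} \cdot 108 = 4 + 54 = 58$)
$\frac{\left(281 \cdot 326 + v{\left(-2,17 \right)}\right) - 488146}{n{\left(318 \right)} + 428757} = \frac{\left(281 \cdot 326 + 6\right) - 488146}{58 + 428757} = \frac{\left(91606 + 6\right) - 488146}{428815} = \left(91612 - 488146\right) \frac{1}{428815} = \left(-396534\right) \frac{1}{428815} = - \frac{396534}{428815}$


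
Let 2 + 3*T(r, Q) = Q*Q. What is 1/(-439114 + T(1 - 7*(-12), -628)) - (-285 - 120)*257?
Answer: 96066291597/922960 ≈ 1.0409e+5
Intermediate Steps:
T(r, Q) = -⅔ + Q²/3 (T(r, Q) = -⅔ + (Q*Q)/3 = -⅔ + Q²/3)
1/(-439114 + T(1 - 7*(-12), -628)) - (-285 - 120)*257 = 1/(-439114 + (-⅔ + (⅓)*(-628)²)) - (-285 - 120)*257 = 1/(-439114 + (-⅔ + (⅓)*394384)) - (-405)*257 = 1/(-439114 + (-⅔ + 394384/3)) - 1*(-104085) = 1/(-439114 + 394382/3) + 104085 = 1/(-922960/3) + 104085 = -3/922960 + 104085 = 96066291597/922960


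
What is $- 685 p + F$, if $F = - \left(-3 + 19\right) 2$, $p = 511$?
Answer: $-350067$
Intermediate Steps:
$F = -32$ ($F = - 16 \cdot 2 = \left(-1\right) 32 = -32$)
$- 685 p + F = \left(-685\right) 511 - 32 = -350035 - 32 = -350067$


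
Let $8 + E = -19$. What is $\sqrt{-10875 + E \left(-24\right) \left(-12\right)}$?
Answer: $i \sqrt{18651} \approx 136.57 i$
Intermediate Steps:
$E = -27$ ($E = -8 - 19 = -27$)
$\sqrt{-10875 + E \left(-24\right) \left(-12\right)} = \sqrt{-10875 + \left(-27\right) \left(-24\right) \left(-12\right)} = \sqrt{-10875 + 648 \left(-12\right)} = \sqrt{-10875 - 7776} = \sqrt{-18651} = i \sqrt{18651}$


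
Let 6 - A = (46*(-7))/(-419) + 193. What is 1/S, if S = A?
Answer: -419/78675 ≈ -0.0053257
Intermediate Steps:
A = -78675/419 (A = 6 - ((46*(-7))/(-419) + 193) = 6 - (-322*(-1/419) + 193) = 6 - (322/419 + 193) = 6 - 1*81189/419 = 6 - 81189/419 = -78675/419 ≈ -187.77)
S = -78675/419 ≈ -187.77
1/S = 1/(-78675/419) = -419/78675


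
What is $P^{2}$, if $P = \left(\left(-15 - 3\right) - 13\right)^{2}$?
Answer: $923521$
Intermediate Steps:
$P = 961$ ($P = \left(-18 - 13\right)^{2} = \left(-31\right)^{2} = 961$)
$P^{2} = 961^{2} = 923521$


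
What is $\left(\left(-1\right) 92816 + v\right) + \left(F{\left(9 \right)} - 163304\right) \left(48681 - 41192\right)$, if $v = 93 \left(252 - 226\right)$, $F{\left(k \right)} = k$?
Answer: $-1223006653$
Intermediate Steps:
$v = 2418$ ($v = 93 \cdot 26 = 2418$)
$\left(\left(-1\right) 92816 + v\right) + \left(F{\left(9 \right)} - 163304\right) \left(48681 - 41192\right) = \left(\left(-1\right) 92816 + 2418\right) + \left(9 - 163304\right) \left(48681 - 41192\right) = \left(-92816 + 2418\right) - 1222916255 = -90398 - 1222916255 = -1223006653$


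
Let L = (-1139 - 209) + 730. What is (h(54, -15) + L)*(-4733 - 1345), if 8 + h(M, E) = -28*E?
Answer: 1252068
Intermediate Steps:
L = -618 (L = -1348 + 730 = -618)
h(M, E) = -8 - 28*E
(h(54, -15) + L)*(-4733 - 1345) = ((-8 - 28*(-15)) - 618)*(-4733 - 1345) = ((-8 + 420) - 618)*(-6078) = (412 - 618)*(-6078) = -206*(-6078) = 1252068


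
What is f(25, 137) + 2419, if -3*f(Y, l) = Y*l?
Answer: 3832/3 ≈ 1277.3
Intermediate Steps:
f(Y, l) = -Y*l/3
f(25, 137) + 2419 = -⅓*25*137 + 2419 = -3425/3 + 2419 = 3832/3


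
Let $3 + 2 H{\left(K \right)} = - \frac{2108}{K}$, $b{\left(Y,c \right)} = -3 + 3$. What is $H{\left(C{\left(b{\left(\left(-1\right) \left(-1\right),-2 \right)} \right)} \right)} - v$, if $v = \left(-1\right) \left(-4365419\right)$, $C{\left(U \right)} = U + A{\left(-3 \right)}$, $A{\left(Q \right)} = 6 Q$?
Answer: $- \frac{78576515}{18} \approx -4.3654 \cdot 10^{6}$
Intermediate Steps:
$b{\left(Y,c \right)} = 0$
$C{\left(U \right)} = -18 + U$ ($C{\left(U \right)} = U + 6 \left(-3\right) = U - 18 = -18 + U$)
$v = 4365419$
$H{\left(K \right)} = - \frac{3}{2} - \frac{1054}{K}$ ($H{\left(K \right)} = - \frac{3}{2} + \frac{\left(-2108\right) \frac{1}{K}}{2} = - \frac{3}{2} - \frac{1054}{K}$)
$H{\left(C{\left(b{\left(\left(-1\right) \left(-1\right),-2 \right)} \right)} \right)} - v = \left(- \frac{3}{2} - \frac{1054}{-18 + 0}\right) - 4365419 = \left(- \frac{3}{2} - \frac{1054}{-18}\right) - 4365419 = \left(- \frac{3}{2} - - \frac{527}{9}\right) - 4365419 = \left(- \frac{3}{2} + \frac{527}{9}\right) - 4365419 = \frac{1027}{18} - 4365419 = - \frac{78576515}{18}$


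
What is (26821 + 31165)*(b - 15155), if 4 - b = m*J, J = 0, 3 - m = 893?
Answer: -878545886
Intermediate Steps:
m = -890 (m = 3 - 1*893 = 3 - 893 = -890)
b = 4 (b = 4 - (-890)*0 = 4 - 1*0 = 4 + 0 = 4)
(26821 + 31165)*(b - 15155) = (26821 + 31165)*(4 - 15155) = 57986*(-15151) = -878545886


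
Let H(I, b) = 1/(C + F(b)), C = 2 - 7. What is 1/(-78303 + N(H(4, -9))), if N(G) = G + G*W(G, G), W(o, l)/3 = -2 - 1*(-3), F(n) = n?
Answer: -7/548123 ≈ -1.2771e-5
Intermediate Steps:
C = -5
H(I, b) = 1/(-5 + b)
W(o, l) = 3 (W(o, l) = 3*(-2 - 1*(-3)) = 3*(-2 + 3) = 3*1 = 3)
N(G) = 4*G (N(G) = G + G*3 = G + 3*G = 4*G)
1/(-78303 + N(H(4, -9))) = 1/(-78303 + 4/(-5 - 9)) = 1/(-78303 + 4/(-14)) = 1/(-78303 + 4*(-1/14)) = 1/(-78303 - 2/7) = 1/(-548123/7) = -7/548123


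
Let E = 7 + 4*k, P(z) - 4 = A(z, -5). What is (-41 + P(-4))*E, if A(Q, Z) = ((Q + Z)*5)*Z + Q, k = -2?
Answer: -184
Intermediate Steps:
A(Q, Z) = Q + Z*(5*Q + 5*Z) (A(Q, Z) = (5*Q + 5*Z)*Z + Q = Z*(5*Q + 5*Z) + Q = Q + Z*(5*Q + 5*Z))
P(z) = 129 - 24*z (P(z) = 4 + (z + 5*(-5)² + 5*z*(-5)) = 4 + (z + 5*25 - 25*z) = 4 + (z + 125 - 25*z) = 4 + (125 - 24*z) = 129 - 24*z)
E = -1 (E = 7 + 4*(-2) = 7 - 8 = -1)
(-41 + P(-4))*E = (-41 + (129 - 24*(-4)))*(-1) = (-41 + (129 + 96))*(-1) = (-41 + 225)*(-1) = 184*(-1) = -184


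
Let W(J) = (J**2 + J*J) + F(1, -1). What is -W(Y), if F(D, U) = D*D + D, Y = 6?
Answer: -74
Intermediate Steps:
F(D, U) = D + D**2 (F(D, U) = D**2 + D = D + D**2)
W(J) = 2 + 2*J**2 (W(J) = (J**2 + J*J) + 1*(1 + 1) = (J**2 + J**2) + 1*2 = 2*J**2 + 2 = 2 + 2*J**2)
-W(Y) = -(2 + 2*6**2) = -(2 + 2*36) = -(2 + 72) = -1*74 = -74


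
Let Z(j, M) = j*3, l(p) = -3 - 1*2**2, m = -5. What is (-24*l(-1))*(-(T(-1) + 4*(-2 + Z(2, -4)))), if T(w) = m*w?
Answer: -3528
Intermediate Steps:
T(w) = -5*w
l(p) = -7 (l(p) = -3 - 1*4 = -3 - 4 = -7)
Z(j, M) = 3*j
(-24*l(-1))*(-(T(-1) + 4*(-2 + Z(2, -4)))) = (-24*(-7))*(-(-5*(-1) + 4*(-2 + 3*2))) = 168*(-(5 + 4*(-2 + 6))) = 168*(-(5 + 4*4)) = 168*(-(5 + 16)) = 168*(-1*21) = 168*(-21) = -3528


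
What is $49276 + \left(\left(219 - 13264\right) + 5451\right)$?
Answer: $41682$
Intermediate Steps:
$49276 + \left(\left(219 - 13264\right) + 5451\right) = 49276 + \left(-13045 + 5451\right) = 49276 - 7594 = 41682$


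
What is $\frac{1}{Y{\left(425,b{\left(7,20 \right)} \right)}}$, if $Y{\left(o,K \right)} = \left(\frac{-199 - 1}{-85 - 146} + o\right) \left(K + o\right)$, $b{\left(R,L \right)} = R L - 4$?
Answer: $\frac{7}{1672375} \approx 4.1857 \cdot 10^{-6}$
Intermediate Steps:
$b{\left(R,L \right)} = -4 + L R$ ($b{\left(R,L \right)} = L R - 4 = -4 + L R$)
$Y{\left(o,K \right)} = \left(\frac{200}{231} + o\right) \left(K + o\right)$ ($Y{\left(o,K \right)} = \left(- \frac{200}{-231} + o\right) \left(K + o\right) = \left(\left(-200\right) \left(- \frac{1}{231}\right) + o\right) \left(K + o\right) = \left(\frac{200}{231} + o\right) \left(K + o\right)$)
$\frac{1}{Y{\left(425,b{\left(7,20 \right)} \right)}} = \frac{1}{425^{2} + \frac{200 \left(-4 + 20 \cdot 7\right)}{231} + \frac{200}{231} \cdot 425 + \left(-4 + 20 \cdot 7\right) 425} = \frac{1}{180625 + \frac{200 \left(-4 + 140\right)}{231} + \frac{85000}{231} + \left(-4 + 140\right) 425} = \frac{1}{180625 + \frac{200}{231} \cdot 136 + \frac{85000}{231} + 136 \cdot 425} = \frac{1}{180625 + \frac{27200}{231} + \frac{85000}{231} + 57800} = \frac{1}{\frac{1672375}{7}} = \frac{7}{1672375}$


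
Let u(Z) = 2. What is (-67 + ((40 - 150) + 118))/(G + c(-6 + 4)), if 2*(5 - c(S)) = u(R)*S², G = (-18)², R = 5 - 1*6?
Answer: -59/325 ≈ -0.18154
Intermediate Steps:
R = -1 (R = 5 - 6 = -1)
G = 324
c(S) = 5 - S²
(-67 + ((40 - 150) + 118))/(G + c(-6 + 4)) = (-67 + ((40 - 150) + 118))/(324 + (5 - (-6 + 4)²)) = (-67 + (-110 + 118))/(324 + (5 - 1*(-2)²)) = (-67 + 8)/(324 + (5 - 1*4)) = -59/(324 + (5 - 4)) = -59/(324 + 1) = -59/325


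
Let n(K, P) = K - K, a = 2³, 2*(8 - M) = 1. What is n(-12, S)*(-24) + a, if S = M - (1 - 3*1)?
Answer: 8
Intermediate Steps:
M = 15/2 (M = 8 - ½*1 = 8 - ½ = 15/2 ≈ 7.5000)
a = 8
S = 19/2 (S = 15/2 - (1 - 3*1) = 15/2 - (1 - 3) = 15/2 - 1*(-2) = 15/2 + 2 = 19/2 ≈ 9.5000)
n(K, P) = 0
n(-12, S)*(-24) + a = 0*(-24) + 8 = 0 + 8 = 8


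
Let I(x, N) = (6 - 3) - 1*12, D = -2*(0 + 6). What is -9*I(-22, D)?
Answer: 81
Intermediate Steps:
D = -12 (D = -2*6 = -12)
I(x, N) = -9 (I(x, N) = 3 - 12 = -9)
-9*I(-22, D) = -9*(-9) = 81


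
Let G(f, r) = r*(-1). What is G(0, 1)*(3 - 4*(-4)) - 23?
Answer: -42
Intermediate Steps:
G(f, r) = -r
G(0, 1)*(3 - 4*(-4)) - 23 = (-1*1)*(3 - 4*(-4)) - 23 = -(3 + 16) - 23 = -1*19 - 23 = -19 - 23 = -42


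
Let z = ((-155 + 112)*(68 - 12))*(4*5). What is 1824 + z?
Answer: -46336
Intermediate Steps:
z = -48160 (z = -43*56*20 = -2408*20 = -48160)
1824 + z = 1824 - 48160 = -46336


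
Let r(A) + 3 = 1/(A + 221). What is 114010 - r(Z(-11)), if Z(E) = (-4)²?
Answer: 27021080/237 ≈ 1.1401e+5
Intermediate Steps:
Z(E) = 16
r(A) = -3 + 1/(221 + A) (r(A) = -3 + 1/(A + 221) = -3 + 1/(221 + A))
114010 - r(Z(-11)) = 114010 - (-662 - 3*16)/(221 + 16) = 114010 - (-662 - 48)/237 = 114010 - (-710)/237 = 114010 - 1*(-710/237) = 114010 + 710/237 = 27021080/237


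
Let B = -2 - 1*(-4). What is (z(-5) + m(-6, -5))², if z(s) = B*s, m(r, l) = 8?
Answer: 4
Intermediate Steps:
B = 2 (B = -2 + 4 = 2)
z(s) = 2*s
(z(-5) + m(-6, -5))² = (2*(-5) + 8)² = (-10 + 8)² = (-2)² = 4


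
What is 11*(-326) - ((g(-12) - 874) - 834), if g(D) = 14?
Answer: -1892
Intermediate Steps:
11*(-326) - ((g(-12) - 874) - 834) = 11*(-326) - ((14 - 874) - 834) = -3586 - (-860 - 834) = -3586 - 1*(-1694) = -3586 + 1694 = -1892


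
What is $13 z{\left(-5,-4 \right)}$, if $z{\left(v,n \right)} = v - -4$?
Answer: $-13$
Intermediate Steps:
$z{\left(v,n \right)} = 4 + v$ ($z{\left(v,n \right)} = v + 4 = 4 + v$)
$13 z{\left(-5,-4 \right)} = 13 \left(4 - 5\right) = 13 \left(-1\right) = -13$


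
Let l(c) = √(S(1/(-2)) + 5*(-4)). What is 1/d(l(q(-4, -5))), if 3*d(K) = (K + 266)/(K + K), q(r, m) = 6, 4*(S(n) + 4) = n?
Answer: 6*√386/(√386 - 1064*I) ≈ 0.0020451 + 0.11075*I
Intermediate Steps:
S(n) = -4 + n/4
l(c) = I*√386/4 (l(c) = √((-4 + (¼)/(-2)) + 5*(-4)) = √((-4 + (¼)*(-½)) - 20) = √((-4 - ⅛) - 20) = √(-33/8 - 20) = √(-193/8) = I*√386/4)
d(K) = (266 + K)/(6*K) (d(K) = ((K + 266)/(K + K))/3 = ((266 + K)/((2*K)))/3 = ((266 + K)*(1/(2*K)))/3 = ((266 + K)/(2*K))/3 = (266 + K)/(6*K))
1/d(l(q(-4, -5))) = 1/((266 + I*√386/4)/(6*((I*√386/4)))) = 1/((-2*I*√386/193)*(266 + I*√386/4)/6) = 1/(-I*√386*(266 + I*√386/4)/579) = 3*I*√386/(2*(266 + I*√386/4))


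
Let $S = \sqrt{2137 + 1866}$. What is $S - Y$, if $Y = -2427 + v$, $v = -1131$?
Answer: $3558 + \sqrt{4003} \approx 3621.3$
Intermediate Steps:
$Y = -3558$ ($Y = -2427 - 1131 = -3558$)
$S = \sqrt{4003} \approx 63.269$
$S - Y = \sqrt{4003} - -3558 = \sqrt{4003} + 3558 = 3558 + \sqrt{4003}$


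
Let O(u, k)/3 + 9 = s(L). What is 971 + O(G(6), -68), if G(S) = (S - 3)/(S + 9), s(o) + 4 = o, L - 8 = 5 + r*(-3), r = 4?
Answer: 935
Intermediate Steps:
L = 1 (L = 8 + (5 + 4*(-3)) = 8 + (5 - 12) = 8 - 7 = 1)
s(o) = -4 + o
G(S) = (-3 + S)/(9 + S)
O(u, k) = -36 (O(u, k) = -27 + 3*(-4 + 1) = -27 + 3*(-3) = -27 - 9 = -36)
971 + O(G(6), -68) = 971 - 36 = 935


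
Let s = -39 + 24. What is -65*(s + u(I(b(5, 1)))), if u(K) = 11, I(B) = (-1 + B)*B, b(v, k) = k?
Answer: 260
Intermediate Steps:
I(B) = B*(-1 + B)
s = -15
-65*(s + u(I(b(5, 1)))) = -65*(-15 + 11) = -65*(-4) = 260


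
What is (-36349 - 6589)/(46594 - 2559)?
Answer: -42938/44035 ≈ -0.97509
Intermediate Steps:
(-36349 - 6589)/(46594 - 2559) = -42938/44035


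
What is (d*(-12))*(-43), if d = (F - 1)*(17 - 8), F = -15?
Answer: -74304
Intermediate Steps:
d = -144 (d = (-15 - 1)*(17 - 8) = -16*9 = -144)
(d*(-12))*(-43) = -144*(-12)*(-43) = 1728*(-43) = -74304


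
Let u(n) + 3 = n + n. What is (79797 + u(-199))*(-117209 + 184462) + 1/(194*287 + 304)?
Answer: 298922561382617/55982 ≈ 5.3396e+9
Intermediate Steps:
u(n) = -3 + 2*n (u(n) = -3 + (n + n) = -3 + 2*n)
(79797 + u(-199))*(-117209 + 184462) + 1/(194*287 + 304) = (79797 + (-3 + 2*(-199)))*(-117209 + 184462) + 1/(194*287 + 304) = (79797 + (-3 - 398))*67253 + 1/(55678 + 304) = (79797 - 401)*67253 + 1/55982 = 79396*67253 + 1/55982 = 5339619188 + 1/55982 = 298922561382617/55982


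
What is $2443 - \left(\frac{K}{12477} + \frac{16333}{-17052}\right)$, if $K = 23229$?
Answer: $\frac{173191667035}{70919268} \approx 2442.1$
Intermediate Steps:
$2443 - \left(\frac{K}{12477} + \frac{16333}{-17052}\right) = 2443 - \left(\frac{23229}{12477} + \frac{16333}{-17052}\right) = 2443 - \left(23229 \cdot \frac{1}{12477} + 16333 \left(- \frac{1}{17052}\right)\right) = 2443 - \left(\frac{7743}{4159} - \frac{16333}{17052}\right) = 2443 - \frac{64104689}{70919268} = \frac{173191667035}{70919268}$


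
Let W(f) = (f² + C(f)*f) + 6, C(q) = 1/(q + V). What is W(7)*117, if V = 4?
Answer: 71604/11 ≈ 6509.5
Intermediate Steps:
C(q) = 1/(4 + q) (C(q) = 1/(q + 4) = 1/(4 + q))
W(f) = 6 + f² + f/(4 + f) (W(f) = (f² + f/(4 + f)) + 6 = 6 + f² + f/(4 + f))
W(7)*117 = ((7 + (4 + 7)*(6 + 7²))/(4 + 7))*117 = ((7 + 11*(6 + 49))/11)*117 = ((7 + 11*55)/11)*117 = ((7 + 605)/11)*117 = ((1/11)*612)*117 = (612/11)*117 = 71604/11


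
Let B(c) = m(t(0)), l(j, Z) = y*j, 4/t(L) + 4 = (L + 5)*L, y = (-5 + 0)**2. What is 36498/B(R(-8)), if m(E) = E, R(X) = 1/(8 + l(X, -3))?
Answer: -36498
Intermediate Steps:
y = 25 (y = (-5)**2 = 25)
t(L) = 4/(-4 + L*(5 + L)) (t(L) = 4/(-4 + (L + 5)*L) = 4/(-4 + (5 + L)*L) = 4/(-4 + L*(5 + L)))
l(j, Z) = 25*j
R(X) = 1/(8 + 25*X)
B(c) = -1 (B(c) = 4/(-4 + 0**2 + 5*0) = 4/(-4 + 0 + 0) = 4/(-4) = 4*(-1/4) = -1)
36498/B(R(-8)) = 36498/(-1) = 36498*(-1) = -36498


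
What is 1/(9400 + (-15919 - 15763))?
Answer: -1/22282 ≈ -4.4879e-5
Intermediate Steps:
1/(9400 + (-15919 - 15763)) = 1/(9400 - 31682) = 1/(-22282) = -1/22282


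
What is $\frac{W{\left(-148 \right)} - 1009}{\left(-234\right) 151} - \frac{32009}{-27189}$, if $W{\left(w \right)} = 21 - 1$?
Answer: $\frac{128655103}{106744014} \approx 1.2053$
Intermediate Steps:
$W{\left(w \right)} = 20$
$\frac{W{\left(-148 \right)} - 1009}{\left(-234\right) 151} - \frac{32009}{-27189} = \frac{20 - 1009}{\left(-234\right) 151} - \frac{32009}{-27189} = \frac{20 - 1009}{-35334} - - \frac{32009}{27189} = \left(-989\right) \left(- \frac{1}{35334}\right) + \frac{32009}{27189} = \frac{989}{35334} + \frac{32009}{27189} = \frac{128655103}{106744014}$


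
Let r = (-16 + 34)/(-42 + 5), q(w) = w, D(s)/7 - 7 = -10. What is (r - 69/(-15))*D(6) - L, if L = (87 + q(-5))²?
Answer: -1259921/185 ≈ -6810.4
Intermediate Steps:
D(s) = -21 (D(s) = 49 + 7*(-10) = 49 - 70 = -21)
r = -18/37 (r = 18/(-37) = 18*(-1/37) = -18/37 ≈ -0.48649)
L = 6724 (L = (87 - 5)² = 82² = 6724)
(r - 69/(-15))*D(6) - L = (-18/37 - 69/(-15))*(-21) - 1*6724 = (-18/37 - 69*(-1/15))*(-21) - 6724 = (-18/37 + 23/5)*(-21) - 6724 = (761/185)*(-21) - 6724 = -15981/185 - 6724 = -1259921/185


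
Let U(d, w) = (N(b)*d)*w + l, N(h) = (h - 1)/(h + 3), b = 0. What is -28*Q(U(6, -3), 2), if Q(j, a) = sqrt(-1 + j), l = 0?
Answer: -28*sqrt(5) ≈ -62.610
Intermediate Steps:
N(h) = (-1 + h)/(3 + h)
U(d, w) = -d*w/3 (U(d, w) = (((-1 + 0)/(3 + 0))*d)*w + 0 = ((-1/3)*d)*w + 0 = (((1/3)*(-1))*d)*w + 0 = (-d/3)*w + 0 = -d*w/3 + 0 = -d*w/3)
-28*Q(U(6, -3), 2) = -28*sqrt(-1 - 1/3*6*(-3)) = -28*sqrt(-1 + 6) = -28*sqrt(5)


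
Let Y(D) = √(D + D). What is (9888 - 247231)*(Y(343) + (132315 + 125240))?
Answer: -61128876365 - 1661401*√14 ≈ -6.1135e+10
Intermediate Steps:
Y(D) = √2*√D (Y(D) = √(2*D) = √2*√D)
(9888 - 247231)*(Y(343) + (132315 + 125240)) = (9888 - 247231)*(√2*√343 + (132315 + 125240)) = -237343*(√2*(7*√7) + 257555) = -237343*(7*√14 + 257555) = -237343*(257555 + 7*√14) = -61128876365 - 1661401*√14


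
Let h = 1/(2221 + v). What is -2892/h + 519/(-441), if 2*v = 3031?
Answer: -1588475999/147 ≈ -1.0806e+7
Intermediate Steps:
v = 3031/2 (v = (½)*3031 = 3031/2 ≈ 1515.5)
h = 2/7473 (h = 1/(2221 + 3031/2) = 1/(7473/2) = 2/7473 ≈ 0.00026763)
-2892/h + 519/(-441) = -2892/2/7473 + 519/(-441) = -2892*7473/2 + 519*(-1/441) = -10805958 - 173/147 = -1588475999/147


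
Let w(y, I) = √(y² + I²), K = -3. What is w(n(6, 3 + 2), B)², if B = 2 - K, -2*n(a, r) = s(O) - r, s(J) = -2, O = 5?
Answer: 149/4 ≈ 37.250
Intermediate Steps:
n(a, r) = 1 + r/2 (n(a, r) = -(-2 - r)/2 = 1 + r/2)
B = 5 (B = 2 - 1*(-3) = 2 + 3 = 5)
w(y, I) = √(I² + y²)
w(n(6, 3 + 2), B)² = (√(5² + (1 + (3 + 2)/2)²))² = (√(25 + (1 + (½)*5)²))² = (√(25 + (1 + 5/2)²))² = (√(25 + (7/2)²))² = (√(25 + 49/4))² = (√(149/4))² = (√149/2)² = 149/4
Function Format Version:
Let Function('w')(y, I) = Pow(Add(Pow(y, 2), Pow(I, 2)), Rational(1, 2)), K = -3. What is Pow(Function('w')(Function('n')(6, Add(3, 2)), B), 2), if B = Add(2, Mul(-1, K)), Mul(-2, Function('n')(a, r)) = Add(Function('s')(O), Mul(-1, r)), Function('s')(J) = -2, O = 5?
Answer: Rational(149, 4) ≈ 37.250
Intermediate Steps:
Function('n')(a, r) = Add(1, Mul(Rational(1, 2), r)) (Function('n')(a, r) = Mul(Rational(-1, 2), Add(-2, Mul(-1, r))) = Add(1, Mul(Rational(1, 2), r)))
B = 5 (B = Add(2, Mul(-1, -3)) = Add(2, 3) = 5)
Function('w')(y, I) = Pow(Add(Pow(I, 2), Pow(y, 2)), Rational(1, 2))
Pow(Function('w')(Function('n')(6, Add(3, 2)), B), 2) = Pow(Pow(Add(Pow(5, 2), Pow(Add(1, Mul(Rational(1, 2), Add(3, 2))), 2)), Rational(1, 2)), 2) = Pow(Pow(Add(25, Pow(Add(1, Mul(Rational(1, 2), 5)), 2)), Rational(1, 2)), 2) = Pow(Pow(Add(25, Pow(Add(1, Rational(5, 2)), 2)), Rational(1, 2)), 2) = Pow(Pow(Add(25, Pow(Rational(7, 2), 2)), Rational(1, 2)), 2) = Pow(Pow(Add(25, Rational(49, 4)), Rational(1, 2)), 2) = Pow(Pow(Rational(149, 4), Rational(1, 2)), 2) = Pow(Mul(Rational(1, 2), Pow(149, Rational(1, 2))), 2) = Rational(149, 4)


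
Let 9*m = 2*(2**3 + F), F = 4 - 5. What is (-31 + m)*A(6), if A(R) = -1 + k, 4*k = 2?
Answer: 265/18 ≈ 14.722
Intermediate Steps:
k = 1/2 (k = (1/4)*2 = 1/2 ≈ 0.50000)
F = -1
m = 14/9 (m = (2*(2**3 - 1))/9 = (2*(8 - 1))/9 = (2*7)/9 = (1/9)*14 = 14/9 ≈ 1.5556)
A(R) = -1/2 (A(R) = -1 + 1/2 = -1/2)
(-31 + m)*A(6) = (-31 + 14/9)*(-1/2) = -265/9*(-1/2) = 265/18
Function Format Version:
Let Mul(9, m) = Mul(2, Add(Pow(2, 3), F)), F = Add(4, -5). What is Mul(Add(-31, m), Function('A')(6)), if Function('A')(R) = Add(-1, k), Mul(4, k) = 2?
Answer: Rational(265, 18) ≈ 14.722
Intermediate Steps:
k = Rational(1, 2) (k = Mul(Rational(1, 4), 2) = Rational(1, 2) ≈ 0.50000)
F = -1
m = Rational(14, 9) (m = Mul(Rational(1, 9), Mul(2, Add(Pow(2, 3), -1))) = Mul(Rational(1, 9), Mul(2, Add(8, -1))) = Mul(Rational(1, 9), Mul(2, 7)) = Mul(Rational(1, 9), 14) = Rational(14, 9) ≈ 1.5556)
Function('A')(R) = Rational(-1, 2) (Function('A')(R) = Add(-1, Rational(1, 2)) = Rational(-1, 2))
Mul(Add(-31, m), Function('A')(6)) = Mul(Add(-31, Rational(14, 9)), Rational(-1, 2)) = Mul(Rational(-265, 9), Rational(-1, 2)) = Rational(265, 18)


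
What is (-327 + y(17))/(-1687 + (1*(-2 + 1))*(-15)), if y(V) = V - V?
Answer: 327/1672 ≈ 0.19557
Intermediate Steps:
y(V) = 0
(-327 + y(17))/(-1687 + (1*(-2 + 1))*(-15)) = (-327 + 0)/(-1687 + (1*(-2 + 1))*(-15)) = -327/(-1687 + (1*(-1))*(-15)) = -327/(-1687 - 1*(-15)) = -327/(-1687 + 15) = -327/(-1672) = -327*(-1/1672) = 327/1672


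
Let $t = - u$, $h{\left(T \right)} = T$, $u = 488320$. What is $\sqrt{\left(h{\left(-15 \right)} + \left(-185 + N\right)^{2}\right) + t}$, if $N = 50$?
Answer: $i \sqrt{470110} \approx 685.65 i$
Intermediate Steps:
$t = -488320$ ($t = \left(-1\right) 488320 = -488320$)
$\sqrt{\left(h{\left(-15 \right)} + \left(-185 + N\right)^{2}\right) + t} = \sqrt{\left(-15 + \left(-185 + 50\right)^{2}\right) - 488320} = \sqrt{\left(-15 + \left(-135\right)^{2}\right) - 488320} = \sqrt{\left(-15 + 18225\right) - 488320} = \sqrt{18210 - 488320} = \sqrt{-470110} = i \sqrt{470110}$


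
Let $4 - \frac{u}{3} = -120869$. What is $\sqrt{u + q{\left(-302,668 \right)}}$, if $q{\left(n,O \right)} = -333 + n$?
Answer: $16 \sqrt{1414} \approx 601.65$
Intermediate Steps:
$u = 362619$ ($u = 12 - -362607 = 12 + 362607 = 362619$)
$\sqrt{u + q{\left(-302,668 \right)}} = \sqrt{362619 - 635} = \sqrt{361984} = 16 \sqrt{1414}$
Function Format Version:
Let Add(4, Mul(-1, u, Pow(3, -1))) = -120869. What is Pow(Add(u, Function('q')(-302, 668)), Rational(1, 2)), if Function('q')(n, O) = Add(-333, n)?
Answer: Mul(16, Pow(1414, Rational(1, 2))) ≈ 601.65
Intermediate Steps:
u = 362619 (u = Add(12, Mul(-3, -120869)) = Add(12, 362607) = 362619)
Pow(Add(u, Function('q')(-302, 668)), Rational(1, 2)) = Pow(Add(362619, Add(-333, -302)), Rational(1, 2)) = Pow(Add(362619, -635), Rational(1, 2)) = Pow(361984, Rational(1, 2)) = Mul(16, Pow(1414, Rational(1, 2)))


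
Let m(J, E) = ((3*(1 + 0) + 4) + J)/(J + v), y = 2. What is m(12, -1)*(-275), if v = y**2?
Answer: -5225/16 ≈ -326.56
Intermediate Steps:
v = 4 (v = 2**2 = 4)
m(J, E) = (7 + J)/(4 + J) (m(J, E) = ((3*(1 + 0) + 4) + J)/(J + 4) = ((3*1 + 4) + J)/(4 + J) = ((3 + 4) + J)/(4 + J) = (7 + J)/(4 + J))
m(12, -1)*(-275) = ((7 + 12)/(4 + 12))*(-275) = (19/16)*(-275) = -5225/16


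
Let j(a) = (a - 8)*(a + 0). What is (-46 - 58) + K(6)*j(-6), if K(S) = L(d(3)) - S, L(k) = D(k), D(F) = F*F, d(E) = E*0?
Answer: -608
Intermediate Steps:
j(a) = a*(-8 + a) (j(a) = (-8 + a)*a = a*(-8 + a))
d(E) = 0
D(F) = F²
L(k) = k²
K(S) = -S (K(S) = 0² - S = 0 - S = -S)
(-46 - 58) + K(6)*j(-6) = (-46 - 58) + (-1*6)*(-6*(-8 - 6)) = -104 - (-36)*(-14) = -104 - 6*84 = -104 - 504 = -608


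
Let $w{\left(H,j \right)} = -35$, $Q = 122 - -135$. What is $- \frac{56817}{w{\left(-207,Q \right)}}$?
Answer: $\frac{56817}{35} \approx 1623.3$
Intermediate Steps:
$Q = 257$ ($Q = 122 + 135 = 257$)
$- \frac{56817}{w{\left(-207,Q \right)}} = - \frac{56817}{-35} = \left(-56817\right) \left(- \frac{1}{35}\right) = \frac{56817}{35}$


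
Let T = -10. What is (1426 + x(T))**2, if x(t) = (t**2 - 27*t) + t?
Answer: 3189796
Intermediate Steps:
x(t) = t**2 - 26*t
(1426 + x(T))**2 = (1426 - 10*(-26 - 10))**2 = (1426 - 10*(-36))**2 = (1426 + 360)**2 = 1786**2 = 3189796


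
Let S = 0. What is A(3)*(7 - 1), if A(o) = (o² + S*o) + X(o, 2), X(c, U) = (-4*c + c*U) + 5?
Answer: 48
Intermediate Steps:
X(c, U) = 5 - 4*c + U*c (X(c, U) = (-4*c + U*c) + 5 = 5 - 4*c + U*c)
A(o) = 5 + o² - 2*o (A(o) = (o² + 0*o) + (5 - 4*o + 2*o) = (o² + 0) + (5 - 2*o) = o² + (5 - 2*o) = 5 + o² - 2*o)
A(3)*(7 - 1) = (5 + 3² - 2*3)*(7 - 1) = (5 + 9 - 6)*6 = 8*6 = 48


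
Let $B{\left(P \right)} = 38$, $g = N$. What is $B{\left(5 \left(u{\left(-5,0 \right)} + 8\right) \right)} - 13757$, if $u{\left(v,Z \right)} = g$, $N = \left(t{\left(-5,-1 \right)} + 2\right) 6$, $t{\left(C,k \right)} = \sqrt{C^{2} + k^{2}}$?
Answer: $-13719$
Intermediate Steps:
$N = 12 + 6 \sqrt{26}$ ($N = \left(\sqrt{\left(-5\right)^{2} + \left(-1\right)^{2}} + 2\right) 6 = \left(\sqrt{25 + 1} + 2\right) 6 = \left(\sqrt{26} + 2\right) 6 = \left(2 + \sqrt{26}\right) 6 = 12 + 6 \sqrt{26} \approx 42.594$)
$g = 12 + 6 \sqrt{26} \approx 42.594$
$u{\left(v,Z \right)} = 12 + 6 \sqrt{26}$
$B{\left(5 \left(u{\left(-5,0 \right)} + 8\right) \right)} - 13757 = 38 - 13757 = -13719$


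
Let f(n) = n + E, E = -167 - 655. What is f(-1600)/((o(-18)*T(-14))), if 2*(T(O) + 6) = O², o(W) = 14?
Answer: -173/92 ≈ -1.8804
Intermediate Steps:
T(O) = -6 + O²/2
E = -822
f(n) = -822 + n (f(n) = n - 822 = -822 + n)
f(-1600)/((o(-18)*T(-14))) = (-822 - 1600)/((14*(-6 + (½)*(-14)²))) = -2422*1/(14*(-6 + (½)*196)) = -2422*1/(14*(-6 + 98)) = -2422/(14*92) = -2422/1288 = -2422*1/1288 = -173/92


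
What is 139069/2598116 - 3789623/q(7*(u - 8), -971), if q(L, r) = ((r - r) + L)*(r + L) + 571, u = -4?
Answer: -9833476447089/231728564156 ≈ -42.435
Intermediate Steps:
q(L, r) = 571 + L*(L + r) (q(L, r) = (0 + L)*(L + r) + 571 = L*(L + r) + 571 = 571 + L*(L + r))
139069/2598116 - 3789623/q(7*(u - 8), -971) = 139069/2598116 - 3789623/(571 + (7*(-4 - 8))² + (7*(-4 - 8))*(-971)) = 139069*(1/2598116) - 3789623/(571 + (7*(-12))² + (7*(-12))*(-971)) = 139069/2598116 - 3789623/(571 + (-84)² - 84*(-971)) = 139069/2598116 - 3789623/(571 + 7056 + 81564) = 139069/2598116 - 3789623/89191 = -9833476447089/231728564156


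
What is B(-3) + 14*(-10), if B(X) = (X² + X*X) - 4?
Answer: -126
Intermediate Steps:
B(X) = -4 + 2*X² (B(X) = (X² + X²) - 4 = 2*X² - 4 = -4 + 2*X²)
B(-3) + 14*(-10) = (-4 + 2*(-3)²) + 14*(-10) = (-4 + 2*9) - 140 = (-4 + 18) - 140 = 14 - 140 = -126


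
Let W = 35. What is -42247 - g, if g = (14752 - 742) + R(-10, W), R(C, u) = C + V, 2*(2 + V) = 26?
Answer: -56258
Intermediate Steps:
V = 11 (V = -2 + (1/2)*26 = -2 + 13 = 11)
R(C, u) = 11 + C (R(C, u) = C + 11 = 11 + C)
g = 14011 (g = (14752 - 742) + (11 - 10) = 14010 + 1 = 14011)
-42247 - g = -42247 - 1*14011 = -42247 - 14011 = -56258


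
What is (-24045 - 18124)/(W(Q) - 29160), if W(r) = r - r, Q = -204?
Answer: 42169/29160 ≈ 1.4461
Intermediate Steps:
W(r) = 0
(-24045 - 18124)/(W(Q) - 29160) = (-24045 - 18124)/(0 - 29160) = -42169/(-29160) = -42169*(-1/29160) = 42169/29160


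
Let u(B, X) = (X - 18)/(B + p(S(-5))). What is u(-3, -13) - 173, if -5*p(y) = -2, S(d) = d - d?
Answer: -2094/13 ≈ -161.08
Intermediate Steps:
S(d) = 0
p(y) = ⅖ (p(y) = -⅕*(-2) = ⅖)
u(B, X) = (-18 + X)/(⅖ + B) (u(B, X) = (X - 18)/(B + ⅖) = (-18 + X)/(⅖ + B))
u(-3, -13) - 173 = 5*(-18 - 13)/(2 + 5*(-3)) - 173 = 5*(-31)/(2 - 15) - 173 = 5*(-31)/(-13) - 173 = 5*(-1/13)*(-31) - 173 = 155/13 - 173 = -2094/13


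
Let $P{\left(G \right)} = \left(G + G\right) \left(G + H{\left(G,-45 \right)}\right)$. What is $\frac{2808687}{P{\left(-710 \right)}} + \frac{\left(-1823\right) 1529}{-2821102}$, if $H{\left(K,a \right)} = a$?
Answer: $\frac{5455964336887}{1512251727100} \approx 3.6078$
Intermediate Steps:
$P{\left(G \right)} = 2 G \left(-45 + G\right)$ ($P{\left(G \right)} = \left(G + G\right) \left(G - 45\right) = 2 G \left(-45 + G\right)$)
$\frac{2808687}{P{\left(-710 \right)}} + \frac{\left(-1823\right) 1529}{-2821102} = \frac{2808687}{2 \left(-710\right) \left(-45 - 710\right)} + \frac{\left(-1823\right) 1529}{-2821102} = \frac{2808687}{2 \left(-710\right) \left(-755\right)} - - \frac{2787367}{2821102} = \frac{2808687}{1072100} + \frac{2787367}{2821102} = \frac{5455964336887}{1512251727100}$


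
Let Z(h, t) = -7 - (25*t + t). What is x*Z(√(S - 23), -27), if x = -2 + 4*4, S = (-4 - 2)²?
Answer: 9730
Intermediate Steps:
S = 36 (S = (-6)² = 36)
Z(h, t) = -7 - 26*t
x = 14 (x = -2 + 16 = 14)
x*Z(√(S - 23), -27) = 14*(-7 - 26*(-27)) = 14*(-7 + 702) = 14*695 = 9730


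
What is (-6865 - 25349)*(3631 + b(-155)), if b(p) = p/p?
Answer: -117001248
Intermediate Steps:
b(p) = 1
(-6865 - 25349)*(3631 + b(-155)) = (-6865 - 25349)*(3631 + 1) = -32214*3632 = -117001248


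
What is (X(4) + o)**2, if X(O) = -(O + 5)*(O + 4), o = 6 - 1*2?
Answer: 4624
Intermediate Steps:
o = 4 (o = 6 - 2 = 4)
X(O) = -(4 + O)*(5 + O) (X(O) = -(5 + O)*(4 + O) = -(4 + O)*(5 + O))
(X(4) + o)**2 = ((-20 - 1*4**2 - 9*4) + 4)**2 = ((-20 - 1*16 - 36) + 4)**2 = ((-20 - 16 - 36) + 4)**2 = (-72 + 4)**2 = (-68)**2 = 4624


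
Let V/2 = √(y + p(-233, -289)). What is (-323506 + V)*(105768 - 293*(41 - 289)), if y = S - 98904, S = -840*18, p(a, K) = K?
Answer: -57723822592 + 356864*I*√114313 ≈ -5.7724e+10 + 1.2066e+8*I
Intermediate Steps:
S = -15120
y = -114024 (y = -15120 - 98904 = -114024)
V = 2*I*√114313 (V = 2*√(-114024 - 289) = 2*√(-114313) = 2*(I*√114313) = 2*I*√114313 ≈ 676.2*I)
(-323506 + V)*(105768 - 293*(41 - 289)) = (-323506 + 2*I*√114313)*(105768 - 293*(41 - 289)) = (-323506 + 2*I*√114313)*(105768 - 293*(-248)) = (-323506 + 2*I*√114313)*(105768 + 72664) = (-323506 + 2*I*√114313)*178432 = -57723822592 + 356864*I*√114313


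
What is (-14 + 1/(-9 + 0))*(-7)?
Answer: 889/9 ≈ 98.778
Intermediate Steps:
(-14 + 1/(-9 + 0))*(-7) = (-14 + 1/(-9))*(-7) = (-14 - ⅑)*(-7) = -127/9*(-7) = 889/9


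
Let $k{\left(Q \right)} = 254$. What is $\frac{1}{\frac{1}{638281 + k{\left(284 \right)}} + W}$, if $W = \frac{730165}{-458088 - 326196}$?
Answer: $- \frac{166930927980}{155411707997} \approx -1.0741$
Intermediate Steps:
$W = - \frac{730165}{784284}$ ($W = \frac{730165}{-458088 - 326196} = \frac{730165}{-784284} = 730165 \left(- \frac{1}{784284}\right) = - \frac{730165}{784284} \approx -0.931$)
$\frac{1}{\frac{1}{638281 + k{\left(284 \right)}} + W} = \frac{1}{\frac{1}{638281 + 254} - \frac{730165}{784284}} = \frac{1}{\frac{1}{638535} - \frac{730165}{784284}} = \frac{1}{- \frac{155411707997}{166930927980}} = - \frac{166930927980}{155411707997}$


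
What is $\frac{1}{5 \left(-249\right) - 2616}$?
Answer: $- \frac{1}{3861} \approx -0.000259$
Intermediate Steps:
$\frac{1}{5 \left(-249\right) - 2616} = \frac{1}{-1245 - 2616} = \frac{1}{-3861} = - \frac{1}{3861}$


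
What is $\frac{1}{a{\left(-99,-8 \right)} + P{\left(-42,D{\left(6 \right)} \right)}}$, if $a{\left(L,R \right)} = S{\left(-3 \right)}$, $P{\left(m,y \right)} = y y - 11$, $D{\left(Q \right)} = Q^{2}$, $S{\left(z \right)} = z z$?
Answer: $\frac{1}{1294} \approx 0.0007728$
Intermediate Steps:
$S{\left(z \right)} = z^{2}$
$P{\left(m,y \right)} = -11 + y^{2}$ ($P{\left(m,y \right)} = y^{2} - 11 = -11 + y^{2}$)
$a{\left(L,R \right)} = 9$ ($a{\left(L,R \right)} = \left(-3\right)^{2} = 9$)
$\frac{1}{a{\left(-99,-8 \right)} + P{\left(-42,D{\left(6 \right)} \right)}} = \frac{1}{9 - \left(11 - \left(6^{2}\right)^{2}\right)} = \frac{1}{9 - \left(11 - 36^{2}\right)} = \frac{1}{9 + \left(-11 + 1296\right)} = \frac{1}{9 + 1285} = \frac{1}{1294}$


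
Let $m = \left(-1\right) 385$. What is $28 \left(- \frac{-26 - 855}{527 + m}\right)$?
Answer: $\frac{12334}{71} \approx 173.72$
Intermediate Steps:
$m = -385$
$28 \left(- \frac{-26 - 855}{527 + m}\right) = 28 \left(- \frac{-26 - 855}{527 - 385}\right) = 28 \left(- \frac{-881}{142}\right) = 28 \left(\left(-1\right) \left(- \frac{881}{142}\right)\right) = 28 \cdot \frac{881}{142} = \frac{12334}{71}$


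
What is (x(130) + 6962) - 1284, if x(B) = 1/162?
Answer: 919837/162 ≈ 5678.0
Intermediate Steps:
x(B) = 1/162
(x(130) + 6962) - 1284 = (1/162 + 6962) - 1284 = 1127845/162 - 1284 = 919837/162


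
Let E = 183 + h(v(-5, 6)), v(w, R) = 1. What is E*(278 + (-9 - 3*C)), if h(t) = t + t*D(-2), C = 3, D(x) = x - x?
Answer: 47840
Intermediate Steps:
D(x) = 0
h(t) = t (h(t) = t + t*0 = t + 0 = t)
E = 184 (E = 183 + 1 = 184)
E*(278 + (-9 - 3*C)) = 184*(278 + (-9 - 3*3)) = 184*(278 + (-9 - 9)) = 184*(278 - 18) = 184*260 = 47840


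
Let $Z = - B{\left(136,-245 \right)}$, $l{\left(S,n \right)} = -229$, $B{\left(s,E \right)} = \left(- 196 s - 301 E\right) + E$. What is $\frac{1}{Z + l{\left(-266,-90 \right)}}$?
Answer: $- \frac{1}{47073} \approx -2.1244 \cdot 10^{-5}$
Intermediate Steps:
$B{\left(s,E \right)} = - 300 E - 196 s$ ($B{\left(s,E \right)} = \left(- 301 E - 196 s\right) + E = - 300 E - 196 s$)
$Z = -46844$ ($Z = - (\left(-300\right) \left(-245\right) - 26656) = - (73500 - 26656) = \left(-1\right) 46844 = -46844$)
$\frac{1}{Z + l{\left(-266,-90 \right)}} = \frac{1}{-46844 - 229} = \frac{1}{-47073} = - \frac{1}{47073}$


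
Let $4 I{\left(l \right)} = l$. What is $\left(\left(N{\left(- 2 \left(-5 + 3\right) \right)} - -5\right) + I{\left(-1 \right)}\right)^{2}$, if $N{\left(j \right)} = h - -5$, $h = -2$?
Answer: $\frac{961}{16} \approx 60.063$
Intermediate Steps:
$N{\left(j \right)} = 3$ ($N{\left(j \right)} = -2 - -5 = -2 + 5 = 3$)
$I{\left(l \right)} = \frac{l}{4}$
$\left(\left(N{\left(- 2 \left(-5 + 3\right) \right)} - -5\right) + I{\left(-1 \right)}\right)^{2} = \left(\left(3 - -5\right) + \frac{1}{4} \left(-1\right)\right)^{2} = \left(\left(3 + 5\right) - \frac{1}{4}\right)^{2} = \left(8 - \frac{1}{4}\right)^{2} = \left(\frac{31}{4}\right)^{2} = \frac{961}{16}$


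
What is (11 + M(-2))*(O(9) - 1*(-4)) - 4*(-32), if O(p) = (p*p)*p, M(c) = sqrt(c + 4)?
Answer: 8191 + 733*sqrt(2) ≈ 9227.6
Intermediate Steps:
M(c) = sqrt(4 + c)
O(p) = p**3 (O(p) = p**2*p = p**3)
(11 + M(-2))*(O(9) - 1*(-4)) - 4*(-32) = (11 + sqrt(4 - 2))*(9**3 - 1*(-4)) - 4*(-32) = (11 + sqrt(2))*(729 + 4) + 128 = (11 + sqrt(2))*733 + 128 = (8063 + 733*sqrt(2)) + 128 = 8191 + 733*sqrt(2)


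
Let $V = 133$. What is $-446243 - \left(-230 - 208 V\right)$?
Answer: $-418349$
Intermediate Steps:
$-446243 - \left(-230 - 208 V\right) = -446243 - \left(-230 - 27664\right) = -446243 - -27894 = -446243 + 27894 = -418349$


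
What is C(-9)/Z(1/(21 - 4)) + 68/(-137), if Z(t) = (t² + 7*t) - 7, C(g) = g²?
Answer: -3336437/260711 ≈ -12.797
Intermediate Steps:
Z(t) = -7 + t² + 7*t
C(-9)/Z(1/(21 - 4)) + 68/(-137) = (-9)²/(-7 + (1/(21 - 4))² + 7/(21 - 4)) + 68/(-137) = 81/(-7 + (1/17)² + 7/17) + 68*(-1/137) = 81/(-7 + (1/17)² + 7*(1/17)) - 68/137 = 81/(-7 + 1/289 + 7/17) - 68/137 = 81/(-1903/289) - 68/137 = 81*(-289/1903) - 68/137 = -23409/1903 - 68/137 = -3336437/260711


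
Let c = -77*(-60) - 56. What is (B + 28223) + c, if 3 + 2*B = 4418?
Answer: 69989/2 ≈ 34995.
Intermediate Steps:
c = 4564 (c = 4620 - 56 = 4564)
B = 4415/2 (B = -3/2 + (½)*4418 = -3/2 + 2209 = 4415/2 ≈ 2207.5)
(B + 28223) + c = (4415/2 + 28223) + 4564 = 60861/2 + 4564 = 69989/2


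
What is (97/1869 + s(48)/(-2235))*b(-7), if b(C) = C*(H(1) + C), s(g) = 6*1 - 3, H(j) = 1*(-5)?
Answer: 281584/66305 ≈ 4.2468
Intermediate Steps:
H(j) = -5
s(g) = 3 (s(g) = 6 - 3 = 3)
b(C) = C*(-5 + C)
(97/1869 + s(48)/(-2235))*b(-7) = (97/1869 + 3/(-2235))*(-7*(-5 - 7)) = (97*(1/1869) + 3*(-1/2235))*(-7*(-12)) = (97/1869 - 1/745)*84 = (70396/1392405)*84 = 281584/66305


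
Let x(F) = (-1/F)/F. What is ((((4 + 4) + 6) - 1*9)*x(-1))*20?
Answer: -100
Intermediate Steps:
x(F) = -1/F² (x(F) = (-1/F)/F = -1/F²)
((((4 + 4) + 6) - 1*9)*x(-1))*20 = ((((4 + 4) + 6) - 1*9)*(-1/(-1)²))*20 = (((8 + 6) - 9)*(-1*1))*20 = ((14 - 9)*(-1))*20 = (5*(-1))*20 = -5*20 = -100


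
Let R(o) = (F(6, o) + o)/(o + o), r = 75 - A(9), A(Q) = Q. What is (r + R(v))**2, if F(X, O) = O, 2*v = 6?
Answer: 4489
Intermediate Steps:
v = 3 (v = (1/2)*6 = 3)
r = 66 (r = 75 - 1*9 = 75 - 9 = 66)
R(o) = 1 (R(o) = (o + o)/(o + o) = (2*o)/((2*o)) = (2*o)*(1/(2*o)) = 1)
(r + R(v))**2 = (66 + 1)**2 = 67**2 = 4489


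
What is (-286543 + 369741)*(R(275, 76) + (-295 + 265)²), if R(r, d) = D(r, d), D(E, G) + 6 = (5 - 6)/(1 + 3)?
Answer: 148716425/2 ≈ 7.4358e+7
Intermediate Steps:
D(E, G) = -25/4 (D(E, G) = -6 + (5 - 6)/(1 + 3) = -6 - 1/4 = -6 - 1*¼ = -6 - ¼ = -25/4)
R(r, d) = -25/4
(-286543 + 369741)*(R(275, 76) + (-295 + 265)²) = (-286543 + 369741)*(-25/4 + (-295 + 265)²) = 83198*(-25/4 + (-30)²) = 83198*(-25/4 + 900) = 83198*(3575/4) = 148716425/2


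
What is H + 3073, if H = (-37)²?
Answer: 4442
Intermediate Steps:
H = 1369
H + 3073 = 1369 + 3073 = 4442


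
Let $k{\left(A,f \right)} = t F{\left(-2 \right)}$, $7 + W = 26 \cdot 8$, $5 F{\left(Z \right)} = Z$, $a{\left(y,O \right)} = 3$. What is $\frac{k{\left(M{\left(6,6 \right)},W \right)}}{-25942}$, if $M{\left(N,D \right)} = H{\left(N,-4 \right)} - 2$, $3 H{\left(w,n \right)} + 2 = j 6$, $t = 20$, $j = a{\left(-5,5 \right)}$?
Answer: $\frac{4}{12971} \approx 0.00030838$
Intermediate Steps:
$F{\left(Z \right)} = \frac{Z}{5}$
$j = 3$
$H{\left(w,n \right)} = \frac{16}{3}$ ($H{\left(w,n \right)} = - \frac{2}{3} + \frac{3 \cdot 6}{3} = - \frac{2}{3} + \frac{1}{3} \cdot 18 = - \frac{2}{3} + 6 = \frac{16}{3}$)
$M{\left(N,D \right)} = \frac{10}{3}$ ($M{\left(N,D \right)} = \frac{16}{3} - 2 = \frac{10}{3}$)
$W = 201$ ($W = -7 + 26 \cdot 8 = -7 + 208 = 201$)
$k{\left(A,f \right)} = -8$ ($k{\left(A,f \right)} = 20 \cdot \frac{1}{5} \left(-2\right) = 20 \left(- \frac{2}{5}\right) = -8$)
$\frac{k{\left(M{\left(6,6 \right)},W \right)}}{-25942} = - \frac{8}{-25942} = \left(-8\right) \left(- \frac{1}{25942}\right) = \frac{4}{12971}$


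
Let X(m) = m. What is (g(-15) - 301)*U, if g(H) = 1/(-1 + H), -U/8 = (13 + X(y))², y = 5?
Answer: 780354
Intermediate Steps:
U = -2592 (U = -8*(13 + 5)² = -8*18² = -8*324 = -2592)
(g(-15) - 301)*U = (1/(-1 - 15) - 301)*(-2592) = (1/(-16) - 301)*(-2592) = (-1/16 - 301)*(-2592) = -4817/16*(-2592) = 780354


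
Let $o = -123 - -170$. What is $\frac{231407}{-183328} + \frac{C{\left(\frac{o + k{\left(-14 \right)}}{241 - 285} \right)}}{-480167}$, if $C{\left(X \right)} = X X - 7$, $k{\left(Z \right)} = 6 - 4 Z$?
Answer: $- \frac{13444775454931}{10651394748896} \approx -1.2623$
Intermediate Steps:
$o = 47$ ($o = -123 + 170 = 47$)
$C{\left(X \right)} = -7 + X^{2}$ ($C{\left(X \right)} = X^{2} - 7 = -7 + X^{2}$)
$\frac{231407}{-183328} + \frac{C{\left(\frac{o + k{\left(-14 \right)}}{241 - 285} \right)}}{-480167} = \frac{231407}{-183328} + \frac{-7 + \left(\frac{47 + \left(6 - -56\right)}{241 - 285}\right)^{2}}{-480167} = 231407 \left(- \frac{1}{183328}\right) + \left(-7 + \left(\frac{47 + \left(6 + 56\right)}{-44}\right)^{2}\right) \left(- \frac{1}{480167}\right) = - \frac{231407}{183328} + \left(-7 + \left(\left(47 + 62\right) \left(- \frac{1}{44}\right)\right)^{2}\right) \left(- \frac{1}{480167}\right) = - \frac{231407}{183328} + \left(-7 + \left(109 \left(- \frac{1}{44}\right)\right)^{2}\right) \left(- \frac{1}{480167}\right) = - \frac{231407}{183328} + \left(-7 + \left(- \frac{109}{44}\right)^{2}\right) \left(- \frac{1}{480167}\right) = - \frac{231407}{183328} + \left(-7 + \frac{11881}{1936}\right) \left(- \frac{1}{480167}\right) = - \frac{231407}{183328} - - \frac{1671}{929603312} = - \frac{231407}{183328} + \frac{1671}{929603312} = - \frac{13444775454931}{10651394748896}$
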